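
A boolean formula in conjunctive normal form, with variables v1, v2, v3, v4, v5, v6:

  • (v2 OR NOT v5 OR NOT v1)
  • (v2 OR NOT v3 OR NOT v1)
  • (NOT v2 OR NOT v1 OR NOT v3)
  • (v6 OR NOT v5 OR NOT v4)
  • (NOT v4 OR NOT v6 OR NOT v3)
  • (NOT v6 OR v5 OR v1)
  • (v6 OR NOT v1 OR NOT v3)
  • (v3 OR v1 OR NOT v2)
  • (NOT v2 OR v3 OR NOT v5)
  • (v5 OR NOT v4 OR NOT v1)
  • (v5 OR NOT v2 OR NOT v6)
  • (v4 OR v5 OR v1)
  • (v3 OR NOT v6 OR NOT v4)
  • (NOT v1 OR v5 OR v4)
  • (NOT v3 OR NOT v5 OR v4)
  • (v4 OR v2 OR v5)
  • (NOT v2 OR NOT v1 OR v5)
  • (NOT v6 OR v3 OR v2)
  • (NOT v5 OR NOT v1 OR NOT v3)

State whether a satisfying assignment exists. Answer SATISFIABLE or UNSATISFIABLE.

Branch on v1: take v1 = False.
The remaining clauses are satisfied by v2 = False, v3 = False, v4 = True, v5 = False, v6 = False.
Every clause has at least one true literal under this assignment.
So v1 = 0  v2 = 0  v3 = 0  v4 = 1  v5 = 0  v6 = 0 is a satisfying assignment.

SATISFIABLE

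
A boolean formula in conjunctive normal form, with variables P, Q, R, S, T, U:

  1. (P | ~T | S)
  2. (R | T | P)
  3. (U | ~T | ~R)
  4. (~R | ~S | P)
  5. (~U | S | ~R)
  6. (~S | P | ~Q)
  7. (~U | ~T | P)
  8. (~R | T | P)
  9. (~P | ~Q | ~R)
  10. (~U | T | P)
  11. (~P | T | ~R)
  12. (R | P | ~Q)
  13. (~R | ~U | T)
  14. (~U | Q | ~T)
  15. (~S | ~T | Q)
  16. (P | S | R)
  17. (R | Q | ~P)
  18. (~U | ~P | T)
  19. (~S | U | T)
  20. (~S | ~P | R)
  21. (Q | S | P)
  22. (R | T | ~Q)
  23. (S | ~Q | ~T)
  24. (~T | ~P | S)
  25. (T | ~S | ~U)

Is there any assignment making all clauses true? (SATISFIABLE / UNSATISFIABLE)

P = True:
  T = True:
    propagation gives S=True, Q=True, R=False; an empty clause results — contradiction.
  T = False:
    propagation gives R=False, Q=True; an empty clause results — contradiction.
P = False:
  T = True:
    propagation gives S=True, R=False, Q=False; an empty clause results — contradiction.
  T = False:
    propagation gives R=True; an empty clause results — contradiction.
Every branch closes, so no satisfying assignment exists.

UNSATISFIABLE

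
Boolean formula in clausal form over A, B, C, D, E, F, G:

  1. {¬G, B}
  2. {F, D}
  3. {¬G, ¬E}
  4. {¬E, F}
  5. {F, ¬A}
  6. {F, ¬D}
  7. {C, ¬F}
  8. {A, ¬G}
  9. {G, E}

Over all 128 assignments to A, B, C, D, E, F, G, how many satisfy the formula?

10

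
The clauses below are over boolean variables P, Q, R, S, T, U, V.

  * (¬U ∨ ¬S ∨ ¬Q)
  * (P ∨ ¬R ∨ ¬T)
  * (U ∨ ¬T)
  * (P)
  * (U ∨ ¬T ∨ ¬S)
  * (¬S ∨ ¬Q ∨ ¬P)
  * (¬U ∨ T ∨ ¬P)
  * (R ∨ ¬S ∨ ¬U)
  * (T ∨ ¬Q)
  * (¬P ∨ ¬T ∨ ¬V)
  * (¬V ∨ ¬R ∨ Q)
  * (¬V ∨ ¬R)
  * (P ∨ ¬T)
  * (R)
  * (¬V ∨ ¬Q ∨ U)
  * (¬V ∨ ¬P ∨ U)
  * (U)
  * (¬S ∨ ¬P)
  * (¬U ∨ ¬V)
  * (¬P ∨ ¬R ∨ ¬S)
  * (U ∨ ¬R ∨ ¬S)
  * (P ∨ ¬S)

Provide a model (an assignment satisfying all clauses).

The clause (P) is unit: P must be True.
Unit propagation: (R) forces R = True.
Unit propagation: (¬V) forces V = False.
(U) is a unit clause, so U = True.
(T) is a unit clause, so T = True.
Unit propagation: (¬S) forces S = False.
Q is now unconstrained; take Q = False.

P=T, Q=F, R=T, S=F, T=T, U=T, V=F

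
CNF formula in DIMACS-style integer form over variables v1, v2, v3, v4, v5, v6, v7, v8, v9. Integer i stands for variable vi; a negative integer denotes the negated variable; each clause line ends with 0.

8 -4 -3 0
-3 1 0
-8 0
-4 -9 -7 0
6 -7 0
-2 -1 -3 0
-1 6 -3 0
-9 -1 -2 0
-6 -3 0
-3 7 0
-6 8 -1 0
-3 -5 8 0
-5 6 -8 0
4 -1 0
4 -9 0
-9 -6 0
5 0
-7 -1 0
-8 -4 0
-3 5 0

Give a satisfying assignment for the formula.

(!v8) is a unit clause, so v8 = False.
Unit propagation: (v5) forces v5 = True.
Unit propagation: (!v3) forces v3 = False.
Pure literal: v1 appears only negated; assign v1 = False.
v7 occurs only negated in the remaining clauses — set v7 = False.
Try v4 = False.
  then v9 is forced to False.
v2, v6 are now unconstrained; take v2 = True, v6 = False.
Every clause has at least one true literal under this assignment.

v1 = 0  v2 = 1  v3 = 0  v4 = 0  v5 = 1  v6 = 0  v7 = 0  v8 = 0  v9 = 0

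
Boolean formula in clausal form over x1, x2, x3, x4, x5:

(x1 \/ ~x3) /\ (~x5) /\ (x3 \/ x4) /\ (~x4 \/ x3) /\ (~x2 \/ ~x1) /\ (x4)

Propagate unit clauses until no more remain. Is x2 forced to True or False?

(~x5) stands alone — x5 = False.
Unit clause (x4) sets x4 = True.
In (~x4 \/ x3), ~x4 is now false; x3 must hold, so x3 = True.
(x1 \/ ~x3): since x3 = True, the clause reduces to (x1). x1 = True.
In (~x2 \/ ~x1), ~x1 is now false; ~x2 must hold, so x2 = False.

False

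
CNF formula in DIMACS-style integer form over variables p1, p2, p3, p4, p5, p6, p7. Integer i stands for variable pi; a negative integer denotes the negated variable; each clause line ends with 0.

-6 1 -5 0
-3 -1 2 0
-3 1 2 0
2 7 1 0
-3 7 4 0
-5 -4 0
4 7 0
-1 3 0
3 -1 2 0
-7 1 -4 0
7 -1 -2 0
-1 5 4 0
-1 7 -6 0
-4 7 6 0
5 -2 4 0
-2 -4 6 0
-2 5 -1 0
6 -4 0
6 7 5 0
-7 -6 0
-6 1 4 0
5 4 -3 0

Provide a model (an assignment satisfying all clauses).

Set p1 = False and propagate.
Set p2 = False and propagate.
  then p3 is forced to False.
  then p7 is forced to True.
  then p4 is forced to False.
  then p6 is forced to False.
p5 is now unconstrained; take p5 = True.

p1=False  p2=False  p3=False  p4=False  p5=True  p6=False  p7=True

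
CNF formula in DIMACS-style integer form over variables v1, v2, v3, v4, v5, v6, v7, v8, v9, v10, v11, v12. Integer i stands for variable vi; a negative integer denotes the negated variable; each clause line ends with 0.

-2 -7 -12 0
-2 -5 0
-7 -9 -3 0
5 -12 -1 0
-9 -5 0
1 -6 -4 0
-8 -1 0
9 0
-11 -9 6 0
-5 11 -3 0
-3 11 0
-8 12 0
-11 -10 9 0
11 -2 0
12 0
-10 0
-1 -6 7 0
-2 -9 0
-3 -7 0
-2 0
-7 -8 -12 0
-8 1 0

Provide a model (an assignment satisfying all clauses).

v1=F  v2=F  v3=F  v4=F  v5=F  v6=F  v7=T  v8=F  v9=T  v10=F  v11=F  v12=T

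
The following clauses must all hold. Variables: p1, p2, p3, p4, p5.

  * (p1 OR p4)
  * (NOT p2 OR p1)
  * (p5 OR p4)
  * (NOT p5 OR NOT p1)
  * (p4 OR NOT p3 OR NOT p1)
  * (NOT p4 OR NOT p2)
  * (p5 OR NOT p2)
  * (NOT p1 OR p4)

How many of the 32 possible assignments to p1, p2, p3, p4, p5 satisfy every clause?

Satisfying assignments:
  p1=0 p2=0 p3=0 p4=1 p5=0
  p1=0 p2=0 p3=0 p4=1 p5=1
  p1=0 p2=0 p3=1 p4=1 p5=0
  p1=0 p2=0 p3=1 p4=1 p5=1
  p1=1 p2=0 p3=0 p4=1 p5=0
  p1=1 p2=0 p3=1 p4=1 p5=0
Count: 6.

6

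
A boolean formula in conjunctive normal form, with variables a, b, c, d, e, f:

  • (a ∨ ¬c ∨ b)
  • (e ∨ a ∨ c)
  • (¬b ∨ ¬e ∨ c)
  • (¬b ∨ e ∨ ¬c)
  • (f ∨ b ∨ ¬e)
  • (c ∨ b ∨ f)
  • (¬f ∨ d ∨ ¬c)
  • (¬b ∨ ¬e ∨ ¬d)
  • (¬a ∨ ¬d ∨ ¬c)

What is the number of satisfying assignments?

13

Split on c, then b.
  c=1, b=1: remaining (a,d,e,f) ∈ {(0,0,1,0); (1,0,1,0)} — 2.
  c=1, b=0: remaining (a,d,e,f) ∈ {(1,0,0,0)} — 1.
  c=0, b=1: remaining (a,d,e,f) ∈ {(1,0,0,0); (1,0,0,1); (1,1,0,0); (1,1,0,1)} — 4.
  c=0, b=0: d free; 3 ways for (a,e,f) × 2^1 = 6.
Total: 2 + 1 + 4 + 6 = 13.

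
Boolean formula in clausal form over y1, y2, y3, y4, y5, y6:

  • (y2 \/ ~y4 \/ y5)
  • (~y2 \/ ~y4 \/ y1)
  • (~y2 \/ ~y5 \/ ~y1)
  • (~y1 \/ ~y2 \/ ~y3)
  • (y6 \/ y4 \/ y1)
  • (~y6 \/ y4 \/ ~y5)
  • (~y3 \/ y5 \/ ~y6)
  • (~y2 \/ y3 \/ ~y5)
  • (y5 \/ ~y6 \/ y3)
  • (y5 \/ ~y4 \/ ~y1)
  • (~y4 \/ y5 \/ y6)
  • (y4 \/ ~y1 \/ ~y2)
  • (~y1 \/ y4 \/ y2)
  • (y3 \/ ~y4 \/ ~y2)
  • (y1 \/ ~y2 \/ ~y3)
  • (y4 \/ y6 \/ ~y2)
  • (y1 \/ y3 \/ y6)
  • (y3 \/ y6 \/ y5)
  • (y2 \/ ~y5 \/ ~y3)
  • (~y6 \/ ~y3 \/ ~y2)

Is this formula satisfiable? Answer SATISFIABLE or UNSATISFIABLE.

SATISFIABLE

Branch on y1: take y1 = False.
Branch on y2: take y2 = False.
Set y3 = False and propagate.
  then y6 is forced to True.
  then y5 is forced to True.
  then y4 is forced to True.
So y1=F, y2=F, y3=F, y4=T, y5=T, y6=T is a satisfying assignment.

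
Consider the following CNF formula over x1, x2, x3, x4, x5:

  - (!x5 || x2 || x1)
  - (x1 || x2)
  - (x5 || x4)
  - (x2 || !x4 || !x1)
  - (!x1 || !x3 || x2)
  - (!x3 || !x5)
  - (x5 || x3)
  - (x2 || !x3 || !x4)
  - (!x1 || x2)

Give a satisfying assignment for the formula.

x1=True, x2=True, x3=True, x4=True, x5=False

Check each clause:
  1. (x2 || x1 || !x5) — x1 is true.
  2. (x1 || x2) — x1 is true.
  3. (x4 || x5) — x4 is true.
  4. (!x4 || x2 || !x1) — x2 is true.
  5. (!x1 || !x3 || x2) — x2 is true.
  6. (!x5 || !x3) — !x5 is true.
  7. (x3 || x5) — x3 is true.
  8. (!x4 || !x3 || x2) — x2 is true.
  9. (x2 || !x1) — x2 is true.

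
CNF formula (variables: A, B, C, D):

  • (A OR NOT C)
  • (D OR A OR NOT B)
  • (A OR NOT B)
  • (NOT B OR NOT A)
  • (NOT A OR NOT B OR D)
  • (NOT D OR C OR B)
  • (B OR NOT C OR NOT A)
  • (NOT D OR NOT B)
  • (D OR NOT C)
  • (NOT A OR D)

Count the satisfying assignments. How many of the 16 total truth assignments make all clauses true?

1

Satisfying assignments:
  A=0 B=0 C=0 D=0
That's 1 in total.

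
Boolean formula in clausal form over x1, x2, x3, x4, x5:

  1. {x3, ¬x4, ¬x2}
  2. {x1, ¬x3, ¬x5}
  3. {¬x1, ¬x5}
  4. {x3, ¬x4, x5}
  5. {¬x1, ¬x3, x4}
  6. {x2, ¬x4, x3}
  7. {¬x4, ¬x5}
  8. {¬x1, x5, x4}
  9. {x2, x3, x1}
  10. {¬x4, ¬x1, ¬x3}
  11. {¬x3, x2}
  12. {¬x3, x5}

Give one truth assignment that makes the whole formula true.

x1=False, x2=True, x3=False, x4=False, x5=False

Set x1 = False and propagate.
For the remaining variables, x2 = True, x3 = False, x4 = False, x5 = False works.
Check each clause:
  1. {¬x2, x3, ¬x4} — ¬x4 is true.
  2. {¬x5, ¬x3, x1} — ¬x5 is true.
  3. {¬x5, ¬x1} — ¬x5 is true.
  4. {¬x4, x5, x3} — ¬x4 is true.
  5. {¬x1, ¬x3, x4} — ¬x3 is true.
  6. {x2, ¬x4, x3} — x2 is true.
  7. {¬x4, ¬x5} — ¬x5 is true.
  8. {x4, ¬x1, x5} — ¬x1 is true.
  9. {x2, x3, x1} — x2 is true.
  10. {¬x4, ¬x3, ¬x1} — ¬x4 is true.
  11. {¬x3, x2} — x2 is true.
  12. {x5, ¬x3} — ¬x3 is true.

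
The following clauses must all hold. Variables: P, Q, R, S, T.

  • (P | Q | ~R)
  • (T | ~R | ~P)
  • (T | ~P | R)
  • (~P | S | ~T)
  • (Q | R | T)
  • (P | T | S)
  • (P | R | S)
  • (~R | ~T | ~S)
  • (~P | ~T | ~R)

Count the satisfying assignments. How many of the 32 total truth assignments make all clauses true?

Satisfying assignments:
  P=0 Q=0 R=0 S=1 T=1
  P=0 Q=1 R=0 S=1 T=0
  P=0 Q=1 R=0 S=1 T=1
  P=0 Q=1 R=1 S=0 T=1
  P=0 Q=1 R=1 S=1 T=0
  P=1 Q=0 R=0 S=1 T=1
  P=1 Q=1 R=0 S=1 T=1
That's 7 in total.

7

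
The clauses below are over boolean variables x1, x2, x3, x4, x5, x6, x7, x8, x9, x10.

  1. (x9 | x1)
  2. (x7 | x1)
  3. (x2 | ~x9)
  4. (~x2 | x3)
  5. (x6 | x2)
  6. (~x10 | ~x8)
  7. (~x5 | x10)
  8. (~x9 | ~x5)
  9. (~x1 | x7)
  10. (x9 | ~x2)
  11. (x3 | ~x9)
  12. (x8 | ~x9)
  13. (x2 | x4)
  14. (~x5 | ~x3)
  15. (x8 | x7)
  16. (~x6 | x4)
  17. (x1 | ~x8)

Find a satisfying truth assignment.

Pure literal: x4 appears only positively; assign x4 = True.
Pure literal: x5 appears only negated; assign x5 = False.
Branch on x1: take x1 = True.
  then x7 is forced to True.
The remaining clauses are satisfied by x2 = False, x3 = False, x6 = True, x8 = False, x9 = False, x10 = True.
Check each clause:
  1. (x1 | x9) — x1 is true.
  2. (x7 | x1) — x1 is true.
  3. (x2 | ~x9) — ~x9 is true.
  4. (~x2 | x3) — ~x2 is true.
  5. (x2 | x6) — x6 is true.
  6. (~x8 | ~x10) — ~x8 is true.
  7. (~x5 | x10) — x10 is true.
  8. (~x5 | ~x9) — ~x5 is true.
  9. (~x1 | x7) — x7 is true.
  10. (~x2 | x9) — ~x2 is true.
  11. (x3 | ~x9) — ~x9 is true.
  12. (~x9 | x8) — ~x9 is true.
  13. (x4 | x2) — x4 is true.
  14. (~x3 | ~x5) — ~x5 is true.
  15. (x7 | x8) — x7 is true.
  16. (x4 | ~x6) — x4 is true.
  17. (x1 | ~x8) — ~x8 is true.

x1 = True, x2 = False, x3 = False, x4 = True, x5 = False, x6 = True, x7 = True, x8 = False, x9 = False, x10 = True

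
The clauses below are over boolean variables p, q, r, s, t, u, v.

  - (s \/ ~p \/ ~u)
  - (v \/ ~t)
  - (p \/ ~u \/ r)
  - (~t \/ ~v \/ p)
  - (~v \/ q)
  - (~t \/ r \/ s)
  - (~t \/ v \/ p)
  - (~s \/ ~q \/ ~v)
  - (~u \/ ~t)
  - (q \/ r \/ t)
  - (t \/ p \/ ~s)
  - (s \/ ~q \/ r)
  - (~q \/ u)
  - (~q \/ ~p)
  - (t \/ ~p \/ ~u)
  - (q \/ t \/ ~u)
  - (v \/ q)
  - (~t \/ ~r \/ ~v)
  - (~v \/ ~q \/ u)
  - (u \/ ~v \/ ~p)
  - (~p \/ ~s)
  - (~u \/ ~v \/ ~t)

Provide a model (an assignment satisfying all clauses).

Branch on p: take p = False.
Branch on q: take q = True.
  then u is forced to True.
  then r is forced to True.
  then t is forced to False.
  then s is forced to False.
v is now unconstrained; take v = True.
Check each clause:
  1. (~p \/ s \/ ~u) — ~p is true.
  2. (~t \/ v) — ~t is true.
  3. (r \/ ~u \/ p) — r is true.
  4. (~t \/ p \/ ~v) — ~t is true.
  5. (~v \/ q) — q is true.
  6. (~t \/ r \/ s) — r is true.
  7. (p \/ v \/ ~t) — ~t is true.
  8. (~s \/ ~v \/ ~q) — ~s is true.
  9. (~t \/ ~u) — ~t is true.
  10. (q \/ r \/ t) — q is true.
  11. (~s \/ p \/ t) — ~s is true.
  12. (~q \/ r \/ s) — r is true.
  13. (u \/ ~q) — u is true.
  14. (~q \/ ~p) — ~p is true.
  15. (~p \/ ~u \/ t) — ~p is true.
  16. (q \/ ~u \/ t) — q is true.
  17. (v \/ q) — q is true.
  18. (~t \/ ~v \/ ~r) — ~t is true.
  19. (~v \/ u \/ ~q) — u is true.
  20. (~v \/ ~p \/ u) — u is true.
  21. (~p \/ ~s) — ~s is true.
  22. (~v \/ ~t \/ ~u) — ~t is true.

p = False, q = True, r = True, s = False, t = False, u = True, v = True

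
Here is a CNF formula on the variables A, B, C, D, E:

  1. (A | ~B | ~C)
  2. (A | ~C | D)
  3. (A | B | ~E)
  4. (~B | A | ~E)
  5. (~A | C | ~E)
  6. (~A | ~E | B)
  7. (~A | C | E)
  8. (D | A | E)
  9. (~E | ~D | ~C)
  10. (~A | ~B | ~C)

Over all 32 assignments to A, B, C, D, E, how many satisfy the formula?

5

The models are:
  A=F B=F C=F D=T E=F
  A=F B=F C=T D=T E=F
  A=F B=T C=F D=T E=F
  A=T B=F C=T D=F E=F
  A=T B=F C=T D=T E=F
That's 5 in total.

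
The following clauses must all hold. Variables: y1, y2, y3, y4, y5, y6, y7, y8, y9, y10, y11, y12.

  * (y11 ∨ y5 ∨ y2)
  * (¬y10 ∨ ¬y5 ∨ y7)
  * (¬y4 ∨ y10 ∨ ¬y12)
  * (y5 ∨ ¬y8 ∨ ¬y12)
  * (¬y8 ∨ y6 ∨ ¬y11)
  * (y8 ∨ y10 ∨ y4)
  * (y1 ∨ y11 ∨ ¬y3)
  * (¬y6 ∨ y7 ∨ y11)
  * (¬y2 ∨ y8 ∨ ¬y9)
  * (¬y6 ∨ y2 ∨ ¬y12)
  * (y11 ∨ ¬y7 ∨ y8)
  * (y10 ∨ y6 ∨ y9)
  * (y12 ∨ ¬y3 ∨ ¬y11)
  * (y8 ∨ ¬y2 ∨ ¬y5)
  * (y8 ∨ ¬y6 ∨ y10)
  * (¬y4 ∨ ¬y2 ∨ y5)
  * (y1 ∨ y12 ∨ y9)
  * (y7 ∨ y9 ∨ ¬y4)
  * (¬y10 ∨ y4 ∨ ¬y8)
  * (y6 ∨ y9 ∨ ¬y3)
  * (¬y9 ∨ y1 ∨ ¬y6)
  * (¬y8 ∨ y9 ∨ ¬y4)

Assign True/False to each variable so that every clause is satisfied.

y1 = 1, y2 = 0, y3 = 0, y4 = 0, y5 = 1, y6 = 0, y7 = 0, y8 = 1, y9 = 1, y10 = 0, y11 = 0, y12 = 0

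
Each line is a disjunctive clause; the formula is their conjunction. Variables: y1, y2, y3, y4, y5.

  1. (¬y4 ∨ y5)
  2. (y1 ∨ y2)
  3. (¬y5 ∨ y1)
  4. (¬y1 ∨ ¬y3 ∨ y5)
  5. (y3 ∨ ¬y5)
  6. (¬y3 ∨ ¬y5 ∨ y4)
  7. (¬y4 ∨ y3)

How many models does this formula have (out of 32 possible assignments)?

The models are:
  y1=0 y2=1 y3=0 y4=0 y5=0
  y1=0 y2=1 y3=1 y4=0 y5=0
  y1=1 y2=0 y3=0 y4=0 y5=0
  y1=1 y2=0 y3=1 y4=1 y5=1
  y1=1 y2=1 y3=0 y4=0 y5=0
  y1=1 y2=1 y3=1 y4=1 y5=1
Count: 6.

6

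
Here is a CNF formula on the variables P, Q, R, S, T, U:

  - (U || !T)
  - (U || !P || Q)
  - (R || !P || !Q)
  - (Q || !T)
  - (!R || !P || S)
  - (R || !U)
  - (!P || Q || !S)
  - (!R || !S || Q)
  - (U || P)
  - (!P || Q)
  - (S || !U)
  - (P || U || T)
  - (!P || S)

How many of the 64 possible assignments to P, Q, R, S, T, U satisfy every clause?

The models are:
  P=F Q=T R=T S=T T=F U=T
  P=F Q=T R=T S=T T=T U=T
  P=T Q=T R=T S=T T=F U=F
  P=T Q=T R=T S=T T=F U=T
  P=T Q=T R=T S=T T=T U=T
That's 5 in total.

5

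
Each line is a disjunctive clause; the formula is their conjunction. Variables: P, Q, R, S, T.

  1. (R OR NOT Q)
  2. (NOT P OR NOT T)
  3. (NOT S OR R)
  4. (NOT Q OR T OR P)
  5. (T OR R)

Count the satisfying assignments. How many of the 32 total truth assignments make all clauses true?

Case analysis on R and T:
  R=1, T=1: remaining (P,Q,S) ∈ {(0,0,0); (0,0,1); (0,1,0); (0,1,1)} — 4.
  R=1, T=0: S free; 3 ways for (P,Q) × 2^1 = 6.
  R=0, T=1: remaining (P,Q,S) ∈ {(0,0,0)} — 1.
  R=0, T=0: a clause becomes empty — 0.
Total: 4 + 6 + 1 + 0 = 11.

11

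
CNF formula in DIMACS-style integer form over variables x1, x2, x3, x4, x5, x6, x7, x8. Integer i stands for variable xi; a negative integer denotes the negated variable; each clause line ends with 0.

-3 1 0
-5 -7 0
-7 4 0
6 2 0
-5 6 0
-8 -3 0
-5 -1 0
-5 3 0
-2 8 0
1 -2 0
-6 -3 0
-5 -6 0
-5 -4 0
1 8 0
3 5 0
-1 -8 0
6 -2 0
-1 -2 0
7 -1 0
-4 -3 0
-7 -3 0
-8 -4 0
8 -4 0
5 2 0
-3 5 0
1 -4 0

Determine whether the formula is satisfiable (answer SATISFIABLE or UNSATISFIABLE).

x5 = True:
  propagation gives x7=False, x6=True; an empty clause results — contradiction.
x5 = False:
  propagation gives x3=True; an empty clause results — contradiction.
Every branch closes, so no satisfying assignment exists.

UNSATISFIABLE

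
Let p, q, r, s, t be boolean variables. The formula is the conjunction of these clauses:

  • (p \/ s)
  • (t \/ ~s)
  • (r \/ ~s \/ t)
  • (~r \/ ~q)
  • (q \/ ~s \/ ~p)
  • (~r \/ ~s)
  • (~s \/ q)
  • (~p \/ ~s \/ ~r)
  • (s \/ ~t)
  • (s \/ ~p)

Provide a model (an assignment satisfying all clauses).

p = False, q = True, r = False, s = True, t = True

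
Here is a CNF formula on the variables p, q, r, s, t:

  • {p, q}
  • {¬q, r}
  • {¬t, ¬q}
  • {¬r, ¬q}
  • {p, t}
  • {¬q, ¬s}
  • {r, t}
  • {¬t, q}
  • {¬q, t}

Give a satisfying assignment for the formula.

p=1, q=0, r=1, s=0, t=0

p occurs only positively in the remaining clauses — set p = True.
s occurs only negated in the remaining clauses — set s = False.
Set q = False and propagate.
  then t is forced to False.
  then r is forced to True.
Check each clause:
  1. {p, q} — p is true.
  2. {r, ¬q} — r is true.
  3. {¬t, ¬q} — ¬t is true.
  4. {¬q, ¬r} — ¬q is true.
  5. {p, t} — p is true.
  6. {¬q, ¬s} — ¬s is true.
  7. {r, t} — r is true.
  8. {¬t, q} — ¬t is true.
  9. {t, ¬q} — ¬q is true.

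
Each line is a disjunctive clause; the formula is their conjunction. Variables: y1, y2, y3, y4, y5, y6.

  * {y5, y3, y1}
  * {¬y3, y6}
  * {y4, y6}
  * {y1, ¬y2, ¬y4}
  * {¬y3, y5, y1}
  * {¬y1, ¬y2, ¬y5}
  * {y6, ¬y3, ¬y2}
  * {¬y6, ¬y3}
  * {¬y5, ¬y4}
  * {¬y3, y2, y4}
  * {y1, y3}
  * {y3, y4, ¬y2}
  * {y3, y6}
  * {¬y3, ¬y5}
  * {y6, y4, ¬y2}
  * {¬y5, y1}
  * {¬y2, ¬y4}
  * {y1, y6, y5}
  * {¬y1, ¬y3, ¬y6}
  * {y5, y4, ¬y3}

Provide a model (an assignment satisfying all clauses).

y1 = T, y2 = F, y3 = F, y4 = T, y5 = F, y6 = T

Check each clause:
  1. {y3, y5, y1} — y1 is true.
  2. {¬y3, y6} — ¬y3 is true.
  3. {y6, y4} — y4 is true.
  4. {y1, ¬y4, ¬y2} — y1 is true.
  5. {¬y3, y5, y1} — y1 is true.
  6. {¬y1, ¬y2, ¬y5} — ¬y5 is true.
  7. {y6, ¬y3, ¬y2} — ¬y3 is true.
  8. {¬y6, ¬y3} — ¬y3 is true.
  9. {¬y4, ¬y5} — ¬y5 is true.
  10. {¬y3, y4, y2} — y4 is true.
  11. {y3, y1} — y1 is true.
  12. {y4, ¬y2, y3} — y4 is true.
  13. {y6, y3} — y6 is true.
  14. {¬y5, ¬y3} — ¬y5 is true.
  15. {¬y2, y6, y4} — y4 is true.
  16. {¬y5, y1} — y1 is true.
  17. {¬y4, ¬y2} — ¬y2 is true.
  18. {y6, y1, y5} — y1 is true.
  19. {¬y1, ¬y6, ¬y3} — ¬y3 is true.
  20. {¬y3, y4, y5} — ¬y3 is true.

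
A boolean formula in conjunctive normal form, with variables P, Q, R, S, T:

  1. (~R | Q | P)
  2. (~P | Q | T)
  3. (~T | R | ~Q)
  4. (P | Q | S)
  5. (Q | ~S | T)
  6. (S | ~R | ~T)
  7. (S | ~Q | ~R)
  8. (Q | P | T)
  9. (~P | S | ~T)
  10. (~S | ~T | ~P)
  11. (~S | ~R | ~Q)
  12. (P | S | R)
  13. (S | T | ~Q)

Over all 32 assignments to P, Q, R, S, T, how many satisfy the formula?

The models are:
  P=0 Q=0 R=0 S=1 T=1
  P=0 Q=1 R=0 S=1 T=0
  P=1 Q=1 R=0 S=1 T=0
That's 3 in total.

3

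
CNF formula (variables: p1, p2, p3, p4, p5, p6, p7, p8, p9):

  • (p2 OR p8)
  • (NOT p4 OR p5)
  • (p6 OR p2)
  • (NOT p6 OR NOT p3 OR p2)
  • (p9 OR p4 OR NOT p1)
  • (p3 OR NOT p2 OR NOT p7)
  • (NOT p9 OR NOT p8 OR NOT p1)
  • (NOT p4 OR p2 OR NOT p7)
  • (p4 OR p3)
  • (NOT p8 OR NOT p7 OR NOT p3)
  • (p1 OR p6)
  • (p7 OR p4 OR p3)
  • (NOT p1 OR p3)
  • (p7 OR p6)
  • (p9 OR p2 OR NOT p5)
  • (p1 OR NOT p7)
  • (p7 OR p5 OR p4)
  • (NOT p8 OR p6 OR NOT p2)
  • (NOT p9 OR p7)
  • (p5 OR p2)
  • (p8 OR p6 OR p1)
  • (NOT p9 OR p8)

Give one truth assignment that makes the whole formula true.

p1 = True, p2 = True, p3 = True, p4 = True, p5 = True, p6 = False, p7 = True, p8 = False, p9 = False

Set p1 = True and propagate.
  then p3 is forced to True.
Set p2 = True and propagate.
Branch on p4: take p4 = True.
  then p5 is forced to True.
The remaining clauses are satisfied by p6 = False, p7 = True, p8 = False, p9 = False.
Check each clause:
  1. (p8 OR p2) — p2 is true.
  2. (NOT p4 OR p5) — p5 is true.
  3. (p2 OR p6) — p2 is true.
  4. (NOT p6 OR p2 OR NOT p3) — p2 is true.
  5. (NOT p1 OR p9 OR p4) — p4 is true.
  6. (p3 OR NOT p2 OR NOT p7) — p3 is true.
  7. (NOT p9 OR NOT p8 OR NOT p1) — NOT p8 is true.
  8. (NOT p4 OR p2 OR NOT p7) — p2 is true.
  9. (p4 OR p3) — p3 is true.
  10. (NOT p7 OR NOT p3 OR NOT p8) — NOT p8 is true.
  11. (p1 OR p6) — p1 is true.
  12. (p4 OR p7 OR p3) — p3 is true.
  13. (p3 OR NOT p1) — p3 is true.
  14. (p6 OR p7) — p7 is true.
  15. (p9 OR NOT p5 OR p2) — p2 is true.
  16. (p1 OR NOT p7) — p1 is true.
  17. (p7 OR p4 OR p5) — p4 is true.
  18. (NOT p8 OR p6 OR NOT p2) — NOT p8 is true.
  19. (NOT p9 OR p7) — NOT p9 is true.
  20. (p5 OR p2) — p2 is true.
  21. (p1 OR p8 OR p6) — p1 is true.
  22. (NOT p9 OR p8) — NOT p9 is true.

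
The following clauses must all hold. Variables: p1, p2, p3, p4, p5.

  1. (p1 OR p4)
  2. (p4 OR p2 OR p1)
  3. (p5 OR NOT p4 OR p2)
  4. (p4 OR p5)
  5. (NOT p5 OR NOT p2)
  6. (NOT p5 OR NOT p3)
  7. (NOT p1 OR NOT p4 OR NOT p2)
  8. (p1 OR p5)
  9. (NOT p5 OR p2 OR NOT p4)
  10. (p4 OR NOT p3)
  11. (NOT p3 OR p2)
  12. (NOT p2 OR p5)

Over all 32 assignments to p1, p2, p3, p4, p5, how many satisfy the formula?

The models are:
  p1=1 p2=0 p3=0 p4=0 p5=1
Count: 1.

1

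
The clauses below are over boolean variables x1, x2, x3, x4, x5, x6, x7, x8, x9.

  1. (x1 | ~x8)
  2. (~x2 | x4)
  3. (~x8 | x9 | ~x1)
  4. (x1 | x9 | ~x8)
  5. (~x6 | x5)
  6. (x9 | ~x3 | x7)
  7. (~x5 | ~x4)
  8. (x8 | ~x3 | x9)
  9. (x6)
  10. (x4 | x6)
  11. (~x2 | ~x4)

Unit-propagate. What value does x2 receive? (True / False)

(x6) stands alone — x6 = True.
(~x6 | x5) with x6 = True leaves only x5, so x5 = True.
(~x5 | ~x4) with x5 = True leaves only ~x4, so x4 = False.
(x4 | ~x2): since x4 = False, the clause reduces to (~x2). x2 = False.

False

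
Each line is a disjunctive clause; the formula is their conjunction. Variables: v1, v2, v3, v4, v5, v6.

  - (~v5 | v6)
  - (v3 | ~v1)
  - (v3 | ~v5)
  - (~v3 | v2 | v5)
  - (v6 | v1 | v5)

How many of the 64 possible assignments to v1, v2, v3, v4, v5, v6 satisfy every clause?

18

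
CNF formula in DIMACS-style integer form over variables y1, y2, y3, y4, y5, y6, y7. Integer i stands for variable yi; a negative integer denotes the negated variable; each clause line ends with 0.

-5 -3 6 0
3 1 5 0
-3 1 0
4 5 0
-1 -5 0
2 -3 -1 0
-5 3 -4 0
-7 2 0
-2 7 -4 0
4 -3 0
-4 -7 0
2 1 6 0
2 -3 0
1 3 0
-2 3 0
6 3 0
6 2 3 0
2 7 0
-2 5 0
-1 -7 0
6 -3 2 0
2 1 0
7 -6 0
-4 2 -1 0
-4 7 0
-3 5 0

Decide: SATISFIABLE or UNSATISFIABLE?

y3 = True:
  propagation gives y1=True, y5=False; an empty clause results — contradiction.
y3 = False:
  propagation gives y1=True, y5=False, y4=True, y7=False; an empty clause results — contradiction.
Every branch closes, so no satisfying assignment exists.

UNSATISFIABLE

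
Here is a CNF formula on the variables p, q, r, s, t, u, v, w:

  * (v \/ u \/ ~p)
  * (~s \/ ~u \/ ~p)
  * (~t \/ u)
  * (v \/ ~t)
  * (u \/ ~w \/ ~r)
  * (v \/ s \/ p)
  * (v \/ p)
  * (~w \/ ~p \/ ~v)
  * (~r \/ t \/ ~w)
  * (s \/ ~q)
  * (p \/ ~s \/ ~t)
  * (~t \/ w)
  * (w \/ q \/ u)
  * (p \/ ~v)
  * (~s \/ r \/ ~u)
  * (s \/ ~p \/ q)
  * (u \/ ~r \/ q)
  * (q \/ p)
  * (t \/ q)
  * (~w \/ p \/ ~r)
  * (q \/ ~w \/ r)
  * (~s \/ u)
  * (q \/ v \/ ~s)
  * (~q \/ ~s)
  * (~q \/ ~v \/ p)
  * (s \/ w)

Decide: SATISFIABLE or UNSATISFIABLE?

UNSATISFIABLE

p = True:
  q = True:
    propagation gives s=True; an empty clause results — contradiction.
  q = False:
    propagation gives s=True, u=False; an empty clause results — contradiction.
p = False:
  propagation gives v=True; an empty clause results — contradiction.
Every branch closes, so no satisfying assignment exists.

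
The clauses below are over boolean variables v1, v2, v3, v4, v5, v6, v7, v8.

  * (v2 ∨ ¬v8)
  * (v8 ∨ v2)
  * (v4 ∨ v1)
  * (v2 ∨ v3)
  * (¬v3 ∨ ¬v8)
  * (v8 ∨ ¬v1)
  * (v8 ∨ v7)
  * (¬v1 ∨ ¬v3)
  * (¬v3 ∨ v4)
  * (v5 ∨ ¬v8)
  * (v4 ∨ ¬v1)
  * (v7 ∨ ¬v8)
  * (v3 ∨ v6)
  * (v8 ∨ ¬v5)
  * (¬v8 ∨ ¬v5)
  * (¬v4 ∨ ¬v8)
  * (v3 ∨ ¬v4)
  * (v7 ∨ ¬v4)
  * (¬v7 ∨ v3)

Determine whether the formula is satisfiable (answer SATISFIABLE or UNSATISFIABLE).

v2 occurs only positively in the remaining clauses — set v2 = True.
Pure literal: v6 appears only positively; assign v6 = True.
Set v1 = False and propagate.
  then v4 is forced to True.
  then v8 is forced to False.
  then v7 is forced to True.
  then v5 is forced to False.
  then v3 is forced to True.
So v1=False  v2=True  v3=True  v4=True  v5=False  v6=True  v7=True  v8=False is a satisfying assignment.

SATISFIABLE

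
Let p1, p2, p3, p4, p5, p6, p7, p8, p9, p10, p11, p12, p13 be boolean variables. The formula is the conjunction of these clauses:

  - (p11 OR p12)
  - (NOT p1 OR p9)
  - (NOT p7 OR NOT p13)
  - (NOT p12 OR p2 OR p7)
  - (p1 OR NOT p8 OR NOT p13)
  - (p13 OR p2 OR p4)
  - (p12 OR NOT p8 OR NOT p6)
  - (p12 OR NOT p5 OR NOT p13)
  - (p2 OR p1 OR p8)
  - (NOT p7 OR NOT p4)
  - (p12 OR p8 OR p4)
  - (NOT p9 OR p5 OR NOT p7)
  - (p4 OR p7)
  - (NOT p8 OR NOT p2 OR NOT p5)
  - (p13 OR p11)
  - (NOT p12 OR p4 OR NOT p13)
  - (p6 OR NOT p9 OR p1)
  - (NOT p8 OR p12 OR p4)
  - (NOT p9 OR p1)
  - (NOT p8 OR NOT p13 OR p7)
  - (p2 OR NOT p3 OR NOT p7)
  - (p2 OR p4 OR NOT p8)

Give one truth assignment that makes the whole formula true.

Pure literal: p11 appears only positively; assign p11 = True.
Set p1 = False and propagate.
  then p9 is forced to False.
The remaining clauses are satisfied by p2 = True, p3 = True, p4 = True, p5 = False, p6 = False, p7 = False, p8 = False, p10 = True, p12 = True, p13 = True.

p1=F  p2=T  p3=T  p4=T  p5=F  p6=F  p7=F  p8=F  p9=F  p10=T  p11=T  p12=T  p13=T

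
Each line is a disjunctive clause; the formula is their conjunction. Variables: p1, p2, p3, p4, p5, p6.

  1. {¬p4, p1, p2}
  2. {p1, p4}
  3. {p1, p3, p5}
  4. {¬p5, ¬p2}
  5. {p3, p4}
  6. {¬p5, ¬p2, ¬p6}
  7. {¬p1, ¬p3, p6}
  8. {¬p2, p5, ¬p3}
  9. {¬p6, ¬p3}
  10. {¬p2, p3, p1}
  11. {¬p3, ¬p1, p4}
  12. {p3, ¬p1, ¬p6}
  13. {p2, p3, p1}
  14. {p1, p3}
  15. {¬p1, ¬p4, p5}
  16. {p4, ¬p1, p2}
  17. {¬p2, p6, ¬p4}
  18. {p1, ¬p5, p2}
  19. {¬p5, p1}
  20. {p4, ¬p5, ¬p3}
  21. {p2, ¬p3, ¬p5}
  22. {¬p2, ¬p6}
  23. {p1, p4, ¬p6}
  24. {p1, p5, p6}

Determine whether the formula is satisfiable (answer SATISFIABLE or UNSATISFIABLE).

SATISFIABLE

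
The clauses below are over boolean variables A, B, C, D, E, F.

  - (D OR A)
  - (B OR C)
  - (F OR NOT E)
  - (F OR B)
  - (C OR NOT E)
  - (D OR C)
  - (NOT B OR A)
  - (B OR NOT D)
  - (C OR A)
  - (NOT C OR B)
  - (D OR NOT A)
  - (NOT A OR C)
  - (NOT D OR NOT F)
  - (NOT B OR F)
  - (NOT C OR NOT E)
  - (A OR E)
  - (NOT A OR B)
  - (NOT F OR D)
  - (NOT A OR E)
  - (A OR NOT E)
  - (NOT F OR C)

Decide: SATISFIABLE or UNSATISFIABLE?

UNSATISFIABLE

A = True:
  propagation gives D=True, B=True, C=True, F=False; an empty clause results — contradiction.
A = False:
  propagation gives D=True, B=False; an empty clause results — contradiction.
Every branch closes, so no satisfying assignment exists.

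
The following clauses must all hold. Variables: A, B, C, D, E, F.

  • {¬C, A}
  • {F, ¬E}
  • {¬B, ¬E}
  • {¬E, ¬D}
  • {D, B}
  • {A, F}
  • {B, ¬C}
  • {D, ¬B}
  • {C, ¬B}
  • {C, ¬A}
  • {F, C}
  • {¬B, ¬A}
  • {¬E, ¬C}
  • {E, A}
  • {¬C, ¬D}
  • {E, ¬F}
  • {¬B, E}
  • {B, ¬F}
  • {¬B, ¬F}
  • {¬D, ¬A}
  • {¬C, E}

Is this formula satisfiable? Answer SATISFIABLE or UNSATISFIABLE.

B = True:
  propagation gives E=False; an empty clause results — contradiction.
B = False:
  propagation gives D=True, E=False, C=False, A=False; an empty clause results — contradiction.
Every branch closes, so no satisfying assignment exists.

UNSATISFIABLE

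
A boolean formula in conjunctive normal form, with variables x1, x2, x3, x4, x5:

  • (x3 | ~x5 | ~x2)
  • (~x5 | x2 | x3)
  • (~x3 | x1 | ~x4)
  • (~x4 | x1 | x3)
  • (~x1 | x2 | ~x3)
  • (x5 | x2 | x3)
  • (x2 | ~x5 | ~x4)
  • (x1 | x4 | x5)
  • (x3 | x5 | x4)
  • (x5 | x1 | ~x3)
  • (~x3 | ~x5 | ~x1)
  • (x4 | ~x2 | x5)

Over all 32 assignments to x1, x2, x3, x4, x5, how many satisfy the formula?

The models are:
  x1=F x2=F x3=T x4=F x5=T
  x1=F x2=T x3=T x4=F x5=T
  x1=T x2=T x3=F x4=T x5=F
  x1=T x2=T x3=T x4=T x5=F
Count: 4.

4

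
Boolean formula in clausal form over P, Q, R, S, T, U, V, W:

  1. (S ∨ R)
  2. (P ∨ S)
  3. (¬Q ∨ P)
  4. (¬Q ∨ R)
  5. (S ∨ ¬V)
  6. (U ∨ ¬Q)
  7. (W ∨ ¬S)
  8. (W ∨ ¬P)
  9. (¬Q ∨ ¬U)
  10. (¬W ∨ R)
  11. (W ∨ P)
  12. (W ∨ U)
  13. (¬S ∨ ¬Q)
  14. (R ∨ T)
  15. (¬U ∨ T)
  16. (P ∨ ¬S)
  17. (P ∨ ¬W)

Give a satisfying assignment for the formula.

Pure literal: Q appears only negated; assign Q = False.
Pure literal: R appears only positively; assign R = True.
Try P = True.
  then W is forced to True.
Set S = True and propagate.
The remaining clauses are satisfied by T = True, U = False, V = False.

P=True, Q=False, R=True, S=True, T=True, U=False, V=False, W=True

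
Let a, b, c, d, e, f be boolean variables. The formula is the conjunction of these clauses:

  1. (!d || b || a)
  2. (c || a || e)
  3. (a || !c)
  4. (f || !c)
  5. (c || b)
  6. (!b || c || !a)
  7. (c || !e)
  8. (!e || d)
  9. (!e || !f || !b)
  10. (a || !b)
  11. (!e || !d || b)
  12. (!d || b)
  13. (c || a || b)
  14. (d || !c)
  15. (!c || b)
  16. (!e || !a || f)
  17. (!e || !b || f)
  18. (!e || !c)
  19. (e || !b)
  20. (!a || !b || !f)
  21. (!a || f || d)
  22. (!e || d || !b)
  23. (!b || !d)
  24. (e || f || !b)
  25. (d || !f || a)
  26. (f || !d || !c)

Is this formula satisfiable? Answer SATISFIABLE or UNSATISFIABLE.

UNSATISFIABLE

b = True:
  propagation gives a=True, c=True, f=True; an empty clause results — contradiction.
b = False:
  propagation gives c=True; an empty clause results — contradiction.
Every branch closes, so no satisfying assignment exists.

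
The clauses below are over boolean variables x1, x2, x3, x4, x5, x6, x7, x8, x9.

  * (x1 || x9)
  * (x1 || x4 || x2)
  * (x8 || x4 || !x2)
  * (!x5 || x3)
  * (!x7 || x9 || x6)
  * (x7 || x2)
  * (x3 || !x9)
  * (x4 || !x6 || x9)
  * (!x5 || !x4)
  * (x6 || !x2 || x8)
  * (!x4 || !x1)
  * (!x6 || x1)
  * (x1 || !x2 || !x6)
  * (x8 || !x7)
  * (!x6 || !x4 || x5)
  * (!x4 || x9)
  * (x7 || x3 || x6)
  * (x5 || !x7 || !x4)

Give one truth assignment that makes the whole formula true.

Pure literal: x3 appears only positively; assign x3 = True.
Pure literal: x8 appears only positively; assign x8 = True.
Try x1 = True.
  then x4 is forced to False.
Try x2 = True.
Try x6 = True.
  then x9 is forced to True.
x5, x7 are now unconstrained; take x5 = True, x7 = False.
Check each clause:
  1. (x9 || x1) — x1 is true.
  2. (x2 || x4 || x1) — x1 is true.
  3. (x8 || x4 || !x2) — x8 is true.
  4. (x3 || !x5) — x3 is true.
  5. (x9 || !x7 || x6) — x9 is true.
  6. (x7 || x2) — x2 is true.
  7. (!x9 || x3) — x3 is true.
  8. (!x6 || x9 || x4) — x9 is true.
  9. (!x5 || !x4) — !x4 is true.
  10. (!x2 || x8 || x6) — x8 is true.
  11. (!x1 || !x4) — !x4 is true.
  12. (!x6 || x1) — x1 is true.
  13. (x1 || !x2 || !x6) — x1 is true.
  14. (x8 || !x7) — x8 is true.
  15. (!x6 || x5 || !x4) — !x4 is true.
  16. (!x4 || x9) — x9 is true.
  17. (x6 || x7 || x3) — x3 is true.
  18. (x5 || !x4 || !x7) — !x7 is true.

x1=T, x2=T, x3=T, x4=F, x5=T, x6=T, x7=F, x8=T, x9=T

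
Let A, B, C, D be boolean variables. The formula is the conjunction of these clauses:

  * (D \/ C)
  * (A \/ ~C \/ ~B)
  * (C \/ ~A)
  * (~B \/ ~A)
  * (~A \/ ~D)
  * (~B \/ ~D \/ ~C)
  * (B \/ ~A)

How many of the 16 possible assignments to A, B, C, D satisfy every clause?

4

The models are:
  A=0 B=0 C=0 D=1
  A=0 B=0 C=1 D=0
  A=0 B=0 C=1 D=1
  A=0 B=1 C=0 D=1
Count: 4.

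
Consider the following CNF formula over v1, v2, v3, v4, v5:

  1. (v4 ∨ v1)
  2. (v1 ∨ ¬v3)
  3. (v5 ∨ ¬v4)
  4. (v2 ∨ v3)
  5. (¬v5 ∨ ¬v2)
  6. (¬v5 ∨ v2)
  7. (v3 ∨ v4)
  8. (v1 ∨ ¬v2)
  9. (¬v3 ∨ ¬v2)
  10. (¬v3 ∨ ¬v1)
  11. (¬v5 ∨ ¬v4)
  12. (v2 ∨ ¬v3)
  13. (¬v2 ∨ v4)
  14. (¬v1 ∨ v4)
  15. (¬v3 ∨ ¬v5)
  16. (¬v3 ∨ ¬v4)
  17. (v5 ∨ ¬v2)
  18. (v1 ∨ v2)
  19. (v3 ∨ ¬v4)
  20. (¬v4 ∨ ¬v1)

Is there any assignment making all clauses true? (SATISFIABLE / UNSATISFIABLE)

UNSATISFIABLE

v2 = True:
  propagation gives v5=False; an empty clause results — contradiction.
v2 = False:
  propagation gives v3=True; an empty clause results — contradiction.
Every branch closes, so no satisfying assignment exists.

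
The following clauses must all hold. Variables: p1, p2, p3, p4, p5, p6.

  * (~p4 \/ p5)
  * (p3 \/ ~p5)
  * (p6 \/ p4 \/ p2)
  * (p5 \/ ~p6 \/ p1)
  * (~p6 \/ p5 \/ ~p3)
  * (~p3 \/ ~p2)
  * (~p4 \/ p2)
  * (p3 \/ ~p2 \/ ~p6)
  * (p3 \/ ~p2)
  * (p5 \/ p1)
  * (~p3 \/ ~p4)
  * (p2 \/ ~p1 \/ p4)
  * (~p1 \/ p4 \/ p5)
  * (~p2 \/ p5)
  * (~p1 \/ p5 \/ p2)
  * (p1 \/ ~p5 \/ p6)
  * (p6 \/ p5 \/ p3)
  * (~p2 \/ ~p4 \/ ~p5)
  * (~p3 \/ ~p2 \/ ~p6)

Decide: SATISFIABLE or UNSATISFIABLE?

SATISFIABLE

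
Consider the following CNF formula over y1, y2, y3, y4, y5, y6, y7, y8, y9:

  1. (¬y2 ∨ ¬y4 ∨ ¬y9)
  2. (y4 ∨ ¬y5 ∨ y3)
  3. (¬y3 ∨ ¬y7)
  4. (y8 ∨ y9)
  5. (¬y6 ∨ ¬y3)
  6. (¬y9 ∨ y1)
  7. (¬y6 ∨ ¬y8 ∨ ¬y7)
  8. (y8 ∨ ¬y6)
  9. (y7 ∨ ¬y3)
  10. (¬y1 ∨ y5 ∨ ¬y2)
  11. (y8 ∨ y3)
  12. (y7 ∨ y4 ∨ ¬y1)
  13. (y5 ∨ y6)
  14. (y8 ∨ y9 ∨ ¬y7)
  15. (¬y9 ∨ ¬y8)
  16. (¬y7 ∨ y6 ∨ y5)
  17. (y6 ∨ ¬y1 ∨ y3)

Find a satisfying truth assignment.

y1=False, y2=True, y3=False, y4=True, y5=True, y6=False, y7=False, y8=True, y9=False

Check each clause:
  1. (¬y2 ∨ ¬y9 ∨ ¬y4) — ¬y9 is true.
  2. (y3 ∨ y4 ∨ ¬y5) — y4 is true.
  3. (¬y7 ∨ ¬y3) — ¬y7 is true.
  4. (y8 ∨ y9) — y8 is true.
  5. (¬y6 ∨ ¬y3) — ¬y6 is true.
  6. (y1 ∨ ¬y9) — ¬y9 is true.
  7. (¬y7 ∨ ¬y6 ∨ ¬y8) — ¬y7 is true.
  8. (¬y6 ∨ y8) — y8 is true.
  9. (¬y3 ∨ y7) — ¬y3 is true.
  10. (¬y2 ∨ ¬y1 ∨ y5) — y5 is true.
  11. (y3 ∨ y8) — y8 is true.
  12. (y4 ∨ y7 ∨ ¬y1) — y4 is true.
  13. (y5 ∨ y6) — y5 is true.
  14. (y9 ∨ ¬y7 ∨ y8) — y8 is true.
  15. (¬y9 ∨ ¬y8) — ¬y9 is true.
  16. (y6 ∨ y5 ∨ ¬y7) — ¬y7 is true.
  17. (¬y1 ∨ y3 ∨ y6) — ¬y1 is true.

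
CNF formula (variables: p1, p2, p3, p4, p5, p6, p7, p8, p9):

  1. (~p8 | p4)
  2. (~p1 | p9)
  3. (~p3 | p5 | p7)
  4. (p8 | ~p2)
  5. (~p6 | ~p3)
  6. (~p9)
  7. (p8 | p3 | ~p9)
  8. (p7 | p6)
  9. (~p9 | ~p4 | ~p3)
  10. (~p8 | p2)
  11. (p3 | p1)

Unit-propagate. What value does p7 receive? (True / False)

True

(~p9) stands alone — p9 = False.
From (~p1 | p9) and p9 = False: p1 = False.
In (p3 | p1), p1 is now false; p3 must hold, so p3 = True.
(~p6 | ~p3): since p3 = True, the clause reduces to (~p6). p6 = False.
In (p6 | p7), p6 is now false; p7 must hold, so p7 = True.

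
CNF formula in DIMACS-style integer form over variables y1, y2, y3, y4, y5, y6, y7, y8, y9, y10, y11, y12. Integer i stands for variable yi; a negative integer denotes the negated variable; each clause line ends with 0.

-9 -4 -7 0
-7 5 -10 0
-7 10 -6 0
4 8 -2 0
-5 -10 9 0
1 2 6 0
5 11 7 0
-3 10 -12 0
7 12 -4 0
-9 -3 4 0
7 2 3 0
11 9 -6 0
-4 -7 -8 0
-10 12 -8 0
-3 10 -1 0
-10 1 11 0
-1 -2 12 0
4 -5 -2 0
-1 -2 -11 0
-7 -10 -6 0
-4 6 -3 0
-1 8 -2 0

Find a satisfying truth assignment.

y1=T, y2=F, y3=T, y4=F, y5=F, y6=F, y7=F, y8=F, y9=F, y10=T, y11=T, y12=F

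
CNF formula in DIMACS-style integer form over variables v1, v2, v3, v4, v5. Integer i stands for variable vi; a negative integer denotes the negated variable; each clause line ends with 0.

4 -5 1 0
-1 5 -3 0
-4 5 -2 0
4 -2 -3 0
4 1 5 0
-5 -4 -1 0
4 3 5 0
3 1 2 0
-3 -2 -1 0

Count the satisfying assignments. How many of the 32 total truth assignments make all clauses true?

8

Split on v1, then v4.
  v1=T, v4=T: remaining (v2,v3,v5) ∈ {(F,F,F)} — 1.
  v1=T, v4=F: remaining (v2,v3,v5) ∈ {(F,F,T); (F,T,T); (T,F,T)} — 3.
  v1=F, v4=T: remaining (v2,v3,v5) ∈ {(F,T,F); (F,T,T); (T,F,T); (T,T,T)} — 4.
  v1=F, v4=F: a clause becomes empty — 0.
Total: 1 + 3 + 4 + 0 = 8.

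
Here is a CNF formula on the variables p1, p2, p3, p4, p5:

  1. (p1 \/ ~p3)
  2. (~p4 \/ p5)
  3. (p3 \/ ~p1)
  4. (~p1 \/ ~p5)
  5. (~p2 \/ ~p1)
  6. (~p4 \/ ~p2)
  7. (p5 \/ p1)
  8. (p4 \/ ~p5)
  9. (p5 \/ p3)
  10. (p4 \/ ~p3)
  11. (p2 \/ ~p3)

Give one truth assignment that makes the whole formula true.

Branch on p1: take p1 = False.
  then p3 is forced to False.
  then p5 is forced to True.
  then p4 is forced to True.
  then p2 is forced to False.
Check each clause:
  1. (~p3 \/ p1) — ~p3 is true.
  2. (p5 \/ ~p4) — p5 is true.
  3. (~p1 \/ p3) — ~p1 is true.
  4. (~p1 \/ ~p5) — ~p1 is true.
  5. (~p2 \/ ~p1) — ~p1 is true.
  6. (~p2 \/ ~p4) — ~p2 is true.
  7. (p5 \/ p1) — p5 is true.
  8. (~p5 \/ p4) — p4 is true.
  9. (p5 \/ p3) — p5 is true.
  10. (~p3 \/ p4) — p4 is true.
  11. (p2 \/ ~p3) — ~p3 is true.

p1=0  p2=0  p3=0  p4=1  p5=1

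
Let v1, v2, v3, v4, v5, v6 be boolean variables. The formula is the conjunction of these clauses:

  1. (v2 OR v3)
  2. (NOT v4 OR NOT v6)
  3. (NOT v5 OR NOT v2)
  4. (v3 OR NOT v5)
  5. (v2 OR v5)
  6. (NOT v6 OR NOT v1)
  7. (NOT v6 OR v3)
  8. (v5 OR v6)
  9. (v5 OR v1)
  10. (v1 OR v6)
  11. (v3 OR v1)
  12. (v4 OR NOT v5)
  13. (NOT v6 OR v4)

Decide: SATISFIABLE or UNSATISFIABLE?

Pure literal: v3 appears only positively; assign v3 = True.
Try v1 = True.
  then v6 is forced to False.
  then v5 is forced to True.
  then v2 is forced to False.
  then v4 is forced to True.
So v1 = 1, v2 = 0, v3 = 1, v4 = 1, v5 = 1, v6 = 0 is a satisfying assignment.

SATISFIABLE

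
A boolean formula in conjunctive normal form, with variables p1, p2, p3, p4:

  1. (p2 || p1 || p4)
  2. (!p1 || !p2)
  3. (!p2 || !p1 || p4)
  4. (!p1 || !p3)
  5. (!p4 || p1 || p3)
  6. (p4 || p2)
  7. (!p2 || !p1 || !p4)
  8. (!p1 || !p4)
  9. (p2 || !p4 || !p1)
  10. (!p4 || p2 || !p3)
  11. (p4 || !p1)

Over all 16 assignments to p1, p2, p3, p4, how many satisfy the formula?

3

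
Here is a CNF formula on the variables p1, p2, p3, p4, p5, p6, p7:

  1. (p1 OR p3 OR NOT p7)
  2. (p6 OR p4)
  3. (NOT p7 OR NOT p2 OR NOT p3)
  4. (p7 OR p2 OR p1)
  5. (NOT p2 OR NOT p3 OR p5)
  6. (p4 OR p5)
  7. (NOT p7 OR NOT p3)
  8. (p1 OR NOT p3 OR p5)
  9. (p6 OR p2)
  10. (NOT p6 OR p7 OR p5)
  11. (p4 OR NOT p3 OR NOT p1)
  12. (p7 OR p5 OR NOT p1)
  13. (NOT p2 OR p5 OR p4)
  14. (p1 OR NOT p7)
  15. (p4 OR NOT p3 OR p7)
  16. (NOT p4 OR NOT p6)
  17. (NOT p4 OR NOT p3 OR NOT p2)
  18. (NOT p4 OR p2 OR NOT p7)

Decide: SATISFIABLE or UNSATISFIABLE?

SATISFIABLE

Pure literal: p5 appears only positively; assign p5 = True.
Branch on p1: take p1 = True.
Branch on p2: take p2 = True.
For the remaining variables, p3 = False, p4 = True, p6 = False, p7 = True works.
Every clause has at least one true literal under this assignment.
So p1=T, p2=T, p3=F, p4=T, p5=T, p6=F, p7=T is a satisfying assignment.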